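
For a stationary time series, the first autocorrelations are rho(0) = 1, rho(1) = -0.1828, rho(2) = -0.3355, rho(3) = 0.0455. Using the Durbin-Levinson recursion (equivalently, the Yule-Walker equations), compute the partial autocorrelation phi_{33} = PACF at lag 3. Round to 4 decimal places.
\phi_{33} = -0.1320

The PACF at lag k is phi_{kk}, the last component of the solution
to the Yule-Walker system G_k phi = r_k where
  (G_k)_{ij} = rho(|i - j|), (r_k)_i = rho(i), i,j = 1..k.
Equivalently, Durbin-Levinson gives phi_{kk} iteratively:
  phi_{11} = rho(1)
  phi_{kk} = [rho(k) - sum_{j=1..k-1} phi_{k-1,j} rho(k-j)]
            / [1 - sum_{j=1..k-1} phi_{k-1,j} rho(j)],
  phi_{k,j} = phi_{k-1,j} - phi_{kk} phi_{k-1,k-j},  j = 1..k-1.
Step k = 1:
  phi_11 = rho(1) = -0.1828.
Step k = 2:
  phi_22 = [rho(2) - phi_11 rho(1)] / [1 - phi_11 rho(1)] = [-0.3355 - (-0.1828)(-0.1828)] / [1 - (-0.1828)(-0.1828)]
         = -0.36891584 / 0.96658416 = -0.38167.
  Update: phi_21 = phi_11 - phi_22 phi_11 = -0.1828 - (-0.38167)(-0.1828) = -0.252569.
Step k = 3:
  phi_33 = [rho(3) - phi_21 rho(2) - phi_22 rho(1)] / [1 - phi_21 rho(1) - phi_22 rho(2)]
    numerator   = 0.0455 - (-0.252569)(-0.3355) - (-0.38167)(-0.1828) = -0.10900618
    denominator = 1 - (-0.252569)(-0.1828) - (-0.38167)(-0.3355) = 0.82578018
  phi_33 = -0.10900618 / 0.82578018 = -0.132.
Therefore phi_{33} = -0.1320.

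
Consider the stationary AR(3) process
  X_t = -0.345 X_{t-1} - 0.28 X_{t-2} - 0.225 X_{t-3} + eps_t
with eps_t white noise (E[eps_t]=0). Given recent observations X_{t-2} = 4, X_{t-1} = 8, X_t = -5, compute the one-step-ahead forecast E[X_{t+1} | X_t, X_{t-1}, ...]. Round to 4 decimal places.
E[X_{t+1} \mid \mathcal F_t] = -1.4150

For an AR(p) model X_t = c + sum_i phi_i X_{t-i} + eps_t, the
one-step-ahead conditional mean is
  E[X_{t+1} | X_t, ...] = c + sum_i phi_i X_{t+1-i}.
Substitute known values:
  E[X_{t+1} | ...] = (-0.345) * (-5) + (-0.28) * (8) + (-0.225) * (4)
                   = -1.4150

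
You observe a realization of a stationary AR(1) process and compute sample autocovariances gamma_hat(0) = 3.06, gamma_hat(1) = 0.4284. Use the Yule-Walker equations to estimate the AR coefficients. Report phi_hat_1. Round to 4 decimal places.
\hat\phi_{1} = 0.1400

The Yule-Walker equations for an AR(p) process read, in matrix form,
  Gamma_p phi = r_p,   with   (Gamma_p)_{ij} = gamma(|i - j|),
                       (r_p)_i = gamma(i),   i,j = 1..p.
Substitute the sample gammas (Toeplitz matrix and right-hand side of size 1):
  Gamma_p = [[3.06]]
  r_p     = [0.4284]
With p = 1 this is the single equation gamma(0) phi_1 = gamma(1):
  phi_hat_1 = gamma(1) / gamma(0) = 0.4284 / 3.06 = 0.1400.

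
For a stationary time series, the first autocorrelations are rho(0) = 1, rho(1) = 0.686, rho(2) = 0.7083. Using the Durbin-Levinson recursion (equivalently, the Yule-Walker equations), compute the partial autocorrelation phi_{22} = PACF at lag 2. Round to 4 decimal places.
\phi_{22} = 0.4490

The PACF at lag k is phi_{kk}, the last component of the solution
to the Yule-Walker system G_k phi = r_k where
  (G_k)_{ij} = rho(|i - j|), (r_k)_i = rho(i), i,j = 1..k.
Equivalently, Durbin-Levinson gives phi_{kk} iteratively:
  phi_{11} = rho(1)
  phi_{kk} = [rho(k) - sum_{j=1..k-1} phi_{k-1,j} rho(k-j)]
            / [1 - sum_{j=1..k-1} phi_{k-1,j} rho(j)],
  phi_{k,j} = phi_{k-1,j} - phi_{kk} phi_{k-1,k-j},  j = 1..k-1.
Step k = 1:
  phi_11 = rho(1) = 0.686.
Step k = 2:
  phi_22 = [rho(2) - phi_11 rho(1)] / [1 - phi_11 rho(1)] = [0.7083 - (0.686)(0.686)] / [1 - (0.686)(0.686)]
         = 0.237704 / 0.529404 = 0.449.
Therefore phi_{22} = 0.4490.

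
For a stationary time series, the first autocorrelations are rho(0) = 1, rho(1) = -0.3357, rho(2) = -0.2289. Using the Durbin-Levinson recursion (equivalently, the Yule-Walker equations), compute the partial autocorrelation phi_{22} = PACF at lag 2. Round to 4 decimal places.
\phi_{22} = -0.3850

The PACF at lag k is phi_{kk}, the last component of the solution
to the Yule-Walker system G_k phi = r_k where
  (G_k)_{ij} = rho(|i - j|), (r_k)_i = rho(i), i,j = 1..k.
Equivalently, Durbin-Levinson gives phi_{kk} iteratively:
  phi_{11} = rho(1)
  phi_{kk} = [rho(k) - sum_{j=1..k-1} phi_{k-1,j} rho(k-j)]
            / [1 - sum_{j=1..k-1} phi_{k-1,j} rho(j)],
  phi_{k,j} = phi_{k-1,j} - phi_{kk} phi_{k-1,k-j},  j = 1..k-1.
Step k = 1:
  phi_11 = rho(1) = -0.3357.
Step k = 2:
  phi_22 = [rho(2) - phi_11 rho(1)] / [1 - phi_11 rho(1)] = [-0.2289 - (-0.3357)(-0.3357)] / [1 - (-0.3357)(-0.3357)]
         = -0.34159449 / 0.88730551 = -0.385.
Therefore phi_{22} = -0.3850.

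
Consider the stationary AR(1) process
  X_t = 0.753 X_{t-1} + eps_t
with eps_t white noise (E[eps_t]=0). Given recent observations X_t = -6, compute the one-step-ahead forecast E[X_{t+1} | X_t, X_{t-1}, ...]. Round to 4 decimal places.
E[X_{t+1} \mid \mathcal F_t] = -4.5180

For an AR(p) model X_t = c + sum_i phi_i X_{t-i} + eps_t, the
one-step-ahead conditional mean is
  E[X_{t+1} | X_t, ...] = c + sum_i phi_i X_{t+1-i}.
Substitute known values:
  E[X_{t+1} | ...] = (0.753) * (-6)
                   = -4.5180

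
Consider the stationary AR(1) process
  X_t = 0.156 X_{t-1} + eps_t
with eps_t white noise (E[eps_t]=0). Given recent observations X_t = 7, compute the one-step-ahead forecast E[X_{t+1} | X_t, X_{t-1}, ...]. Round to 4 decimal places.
E[X_{t+1} \mid \mathcal F_t] = 1.0920

For an AR(p) model X_t = c + sum_i phi_i X_{t-i} + eps_t, the
one-step-ahead conditional mean is
  E[X_{t+1} | X_t, ...] = c + sum_i phi_i X_{t+1-i}.
Substitute known values:
  E[X_{t+1} | ...] = (0.156) * (7)
                   = 1.0920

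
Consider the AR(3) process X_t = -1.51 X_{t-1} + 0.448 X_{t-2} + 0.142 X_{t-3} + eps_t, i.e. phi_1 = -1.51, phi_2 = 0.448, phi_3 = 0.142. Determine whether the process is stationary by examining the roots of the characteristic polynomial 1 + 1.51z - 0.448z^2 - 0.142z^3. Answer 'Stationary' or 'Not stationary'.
\text{Not stationary}

The AR(p) characteristic polynomial is P(z) = 1 + 1.51z - 0.448z^2 - 0.142z^3.
Stationarity requires all roots to lie outside the unit circle, i.e. |z| > 1 for every root.
Degree 3: look for a simple real root z0 first, then factor out (1 - z/z0) and solve the remaining quadratic.
Testing z0 = -5: P(-5) = 1 + (1.51)(-5) + (-0.448)(-5)^2 + (-0.142)(-5)^3
  = 1 + (-7.55) + (-11.2) + (17.75) = 0.  So z_0 = -5 is a root, |z_0| = 5.
Divide out the factor (1 + 0.2 z) = (1 - z/z0) (since 1/z0 = -0.2):
  P(z) = (1 + 0.2 z)(1 + (1.31) z + (-0.71) z^2)
  [check: z-coef 1.31 - (-0.2) = 1.51; z^2-coef -0.71 - (-0.2)(1.31) = -0.448; z^3-coef -(-0.2)(-0.71) = -0.142.]
Remaining roots from the quadratic factor 1 + (1.31) z + (-0.71) z^2:
  Set 1 + (1.31) z + (-0.71) z^2 = 0, i.e. a z^2 + b z + c = 0 with a = -0.71, b = 1.31, c = 1.
  Discriminant D = b^2 - 4ac = (1.31)^2 - 4*(-0.71)*1 = 1.7161 - (-2.84) = 4.5561.
  D >= 0, so the roots are real: z = (-b +/- sqrt(D)) / (2a) = (-1.31 +/- 2.134502) / (-1.42).
    z_1 = (-1.31 + 2.134502) / (-1.42) = -0.5806,   |z_1| = 0.5806.
    z_2 = (-1.31 - 2.134502) / (-1.42) = 2.4257,   |z_2| = 2.4257.
Moduli of all roots: 5.0000, 0.5806, 2.4257.
All moduli strictly greater than 1? No.
Verdict: Not stationary.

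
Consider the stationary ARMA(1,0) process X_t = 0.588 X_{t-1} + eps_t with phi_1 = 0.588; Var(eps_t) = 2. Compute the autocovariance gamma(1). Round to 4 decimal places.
\gamma(1) = 1.7975

Multiply the model equation by X_{t-k} and take expectations. With theta_0 = psi_0 = 1 and psi_j the MA(infinity) weights, this gives
  gamma(k) - sum_i phi_i gamma(k-i) = c_k,
  c_k = sigma^2 * sum_{j=k..q} theta_j psi_{j-k}   (c_k = 0 for k > q),
using gamma(-m) = gamma(m).
Pure AR (q = 0): c_0 = sigma^2 = 2, c_k = 0 for k >= 1.
Equations for k = 0 and k = 1 (AR order 1):
  gamma(0) = phi_1 gamma(1) + c_0
  gamma(1) = phi_1 gamma(0) + c_1
Substituting the second into the first: gamma(0) (1 - phi_1^2) = c_0 + phi_1 c_1, so
  gamma(0) = c_0 / (1 - phi_1^2) = 2 / (1 - (0.588)^2) = 2 / 0.654256 = 3.056907.
  gamma(1) = phi_1 gamma(0) = (0.588)(3.056907) = 1.797462.
Therefore gamma(1) = 1.7975 (to 4 decimal places).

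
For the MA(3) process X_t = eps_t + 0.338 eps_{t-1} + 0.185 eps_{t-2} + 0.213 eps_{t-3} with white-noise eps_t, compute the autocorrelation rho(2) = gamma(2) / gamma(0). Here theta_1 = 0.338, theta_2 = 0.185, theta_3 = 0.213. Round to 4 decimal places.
\rho(2) = 0.2153

For an MA(q) process with theta_0 = 1, the autocovariance is
  gamma(k) = sigma^2 * sum_{i=0..q-k} theta_i * theta_{i+k},
and rho(k) = gamma(k) / gamma(0). Sigma^2 cancels.
  numerator   = (1)*(0.185) + (0.338)*(0.213) = 0.256994.
  denominator = (1)^2 + (0.338)^2 + (0.185)^2 + (0.213)^2 = 1.193838.
  rho(2) = 0.256994 / 1.193838 = 0.2153.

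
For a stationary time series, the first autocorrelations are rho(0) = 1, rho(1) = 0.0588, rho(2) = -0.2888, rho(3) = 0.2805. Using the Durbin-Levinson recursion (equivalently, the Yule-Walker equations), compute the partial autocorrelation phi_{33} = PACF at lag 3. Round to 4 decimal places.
\phi_{33} = 0.3510

The PACF at lag k is phi_{kk}, the last component of the solution
to the Yule-Walker system G_k phi = r_k where
  (G_k)_{ij} = rho(|i - j|), (r_k)_i = rho(i), i,j = 1..k.
Equivalently, Durbin-Levinson gives phi_{kk} iteratively:
  phi_{11} = rho(1)
  phi_{kk} = [rho(k) - sum_{j=1..k-1} phi_{k-1,j} rho(k-j)]
            / [1 - sum_{j=1..k-1} phi_{k-1,j} rho(j)],
  phi_{k,j} = phi_{k-1,j} - phi_{kk} phi_{k-1,k-j},  j = 1..k-1.
Step k = 1:
  phi_11 = rho(1) = 0.0588.
Step k = 2:
  phi_22 = [rho(2) - phi_11 rho(1)] / [1 - phi_11 rho(1)] = [-0.2888 - (0.0588)(0.0588)] / [1 - (0.0588)(0.0588)]
         = -0.29225744 / 0.99654256 = -0.293271.
  Update: phi_21 = phi_11 - phi_22 phi_11 = 0.0588 - (-0.293271)(0.0588) = 0.076044.
Step k = 3:
  phi_33 = [rho(3) - phi_21 rho(2) - phi_22 rho(1)] / [1 - phi_21 rho(1) - phi_22 rho(2)]
    numerator   = 0.2805 - (0.076044)(-0.2888) - (-0.293271)(0.0588) = 0.31970597
    denominator = 1 - (0.076044)(0.0588) - (-0.293271)(-0.2888) = 0.91083181
  phi_33 = 0.31970597 / 0.91083181 = 0.351.
Therefore phi_{33} = 0.3510.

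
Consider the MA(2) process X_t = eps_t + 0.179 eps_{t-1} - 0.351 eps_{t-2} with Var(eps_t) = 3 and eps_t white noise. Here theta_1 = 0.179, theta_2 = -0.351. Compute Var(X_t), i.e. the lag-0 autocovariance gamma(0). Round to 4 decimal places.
\gamma(0) = 3.4657

For an MA(q) process X_t = eps_t + sum_i theta_i eps_{t-i} with
Var(eps_t) = sigma^2, the variance is
  gamma(0) = sigma^2 * (1 + sum_i theta_i^2).
  sum_i theta_i^2 = (0.179)^2 + (-0.351)^2 = 0.032041 + 0.123201 = 0.155242.
  gamma(0) = 3 * (1 + 0.155242) = 3 * 1.155242 = 3.465726, which rounds to 3.4657.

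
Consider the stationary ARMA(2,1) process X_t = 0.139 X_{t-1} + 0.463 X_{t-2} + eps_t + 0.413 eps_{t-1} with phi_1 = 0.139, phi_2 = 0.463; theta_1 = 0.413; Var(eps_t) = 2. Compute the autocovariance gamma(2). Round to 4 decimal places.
\gamma(2) = 2.0986

Multiply the model equation by X_{t-k} and take expectations. With theta_0 = psi_0 = 1 and psi_j the MA(infinity) weights, this gives
  gamma(k) - sum_i phi_i gamma(k-i) = c_k,
  c_k = sigma^2 * sum_{j=k..q} theta_j psi_{j-k}   (c_k = 0 for k > q),
using gamma(-m) = gamma(m).
psi-weights needed (psi_j = theta_j + sum_i phi_i psi_{j-i}):
  psi_1 = theta_1 + phi_1 = 0.413 + (0.139) = 0.552
Right-hand sides:
  c_0 = sigma^2 (1 + theta_1 psi_1) = 2 * (1 + (0.413)(0.552)) = 2 * 1.227976 = 2.455952
  c_1 = sigma^2 theta_1 = 2 * (0.413) = 0.826
  c_2 = 0
Equations for k = 0, 1, 2 (AR order 2, c_2 = 0):
  (E0) gamma(0) = phi_1 gamma(1) + phi_2 gamma(2) + c_0
  (E1) gamma(1) = phi_1 gamma(0) + phi_2 gamma(1) + c_1
  (E2) gamma(2) = phi_1 gamma(1) + phi_2 gamma(0)
From (E1): gamma(1) = A gamma(0) + B with
  A = phi_1 / (1 - phi_2) = 0.139 / 0.537 = 0.258845,   B = c_1 / (1 - phi_2) = 0.826 / 0.537 = 1.538175.
Insert (E2) into (E0): gamma(0) (1 - phi_2^2) = phi_1 (1 + phi_2) gamma(1) + c_0.
  phi_1 (1 + phi_2) = (0.139)(1.463) = 0.203357,   1 - phi_2^2 = 0.785631.
Replace gamma(1) by A gamma(0) + B and collect gamma(0):
  gamma(0) [0.785631 - (0.203357)(0.258845)] = (0.203357)(1.538175) + 2.455952
  gamma(0) * 0.732993 = 2.768751
  gamma(0) = 2.768751 / 0.732993 = 3.777322.
  gamma(1) = A gamma(0) + B = (0.258845)(3.777322) + (1.538175) = 2.515918.
  gamma(2) = phi_1 gamma(1) + phi_2 gamma(0) = (0.139)(2.515918) + (0.463)(3.777322) = 2.098613.
Therefore gamma(2) = 2.0986 (to 4 decimal places).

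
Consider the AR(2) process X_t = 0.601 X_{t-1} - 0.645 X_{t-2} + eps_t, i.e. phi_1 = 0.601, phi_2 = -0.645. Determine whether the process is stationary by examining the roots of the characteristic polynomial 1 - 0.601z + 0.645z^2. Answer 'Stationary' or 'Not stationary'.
\text{Stationary}

The AR(p) characteristic polynomial is P(z) = 1 - 0.601z + 0.645z^2.
Stationarity requires all roots to lie outside the unit circle, i.e. |z| > 1 for every root.
Set 1 + (-0.601) z + (0.645) z^2 = 0, i.e. a z^2 + b z + c = 0 with a = 0.645, b = -0.601, c = 1.
Discriminant D = b^2 - 4ac = (-0.601)^2 - 4*(0.645)*1 = 0.361201 - (2.58) = -2.218799.
D < 0, so the roots are the complex-conjugate pair z = (-b +/- i sqrt(-D)) / (2a) = 0.4659 +/- 1.1547i.
For a conjugate pair |z|^2 = z * conj(z) = (product of roots) = c/a = 1/(0.645) = 1.550388, so |z| = sqrt(1.550388) = 1.2451 for both roots.
Moduli of all roots: 1.2451, 1.2451.
All moduli strictly greater than 1? Yes.
Verdict: Stationary.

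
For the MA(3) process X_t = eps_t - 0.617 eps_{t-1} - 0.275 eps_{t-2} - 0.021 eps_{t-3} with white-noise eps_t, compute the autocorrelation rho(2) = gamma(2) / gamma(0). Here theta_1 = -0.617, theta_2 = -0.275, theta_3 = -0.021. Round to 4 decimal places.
\rho(2) = -0.1799

For an MA(q) process with theta_0 = 1, the autocovariance is
  gamma(k) = sigma^2 * sum_{i=0..q-k} theta_i * theta_{i+k},
and rho(k) = gamma(k) / gamma(0). Sigma^2 cancels.
  numerator   = (1)*(-0.275) + (-0.617)*(-0.021) = -0.262043.
  denominator = (1)^2 + (-0.617)^2 + (-0.275)^2 + (-0.021)^2 = 1.456755.
  rho(2) = -0.262043 / 1.456755 = -0.1799.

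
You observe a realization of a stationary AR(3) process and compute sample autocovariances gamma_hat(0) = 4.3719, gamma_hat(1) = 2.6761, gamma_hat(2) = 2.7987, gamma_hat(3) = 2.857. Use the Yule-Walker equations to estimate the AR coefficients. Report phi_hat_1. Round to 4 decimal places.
\hat\phi_{1} = 0.2130

The Yule-Walker equations for an AR(p) process read, in matrix form,
  Gamma_p phi = r_p,   with   (Gamma_p)_{ij} = gamma(|i - j|),
                       (r_p)_i = gamma(i),   i,j = 1..p.
Substitute the sample gammas (Toeplitz matrix and right-hand side of size 3):
  Gamma_p = [[4.3719, 2.6761, 2.7987], [2.6761, 4.3719, 2.6761], [2.7987, 2.6761, 4.3719]]
  r_p     = [2.6761, 2.7987, 2.857]
Written out (R1..R3):
  (R1) 4.3719 phi_1 + 2.6761 phi_2 + 2.7987 phi_3 = 2.6761
  (R2) 2.6761 phi_1 + 4.3719 phi_2 + 2.6761 phi_3 = 2.7987
  (R3) 2.7987 phi_1 + 2.6761 phi_2 + 4.3719 phi_3 = 2.857
Gaussian elimination:
  R2 <- R2 - (2.6761/4.3719) R1 = R2 - (0.612114) R1:  2.733822 phi_2 + 0.962977 phi_3 = 1.160622
  R3 <- R3 - (2.7987/4.3719) R1 = R3 - (0.640156) R1:  0.962977 phi_2 + 2.580294 phi_3 = 1.143877
  R3 <- R3 - (0.962977/2.733822) R2 = R3 - (0.352246) R2:  2.241089 phi_3 = 0.735053
Back-substitution:
  phi_hat_3 = 0.735053 / 2.241089 = 0.327989
  phi_hat_2 = (1.160622 - (0.962977)(0.327989)) / 2.733822 = 0.309009
  phi_hat_1 = (2.6761 - (2.6761)(0.309009) - (2.7987)(0.327989)) / 4.3719 = 0.213001
So phi_hat = [0.2130, 0.3090, 0.3280].
Therefore phi_hat_1 = 0.2130.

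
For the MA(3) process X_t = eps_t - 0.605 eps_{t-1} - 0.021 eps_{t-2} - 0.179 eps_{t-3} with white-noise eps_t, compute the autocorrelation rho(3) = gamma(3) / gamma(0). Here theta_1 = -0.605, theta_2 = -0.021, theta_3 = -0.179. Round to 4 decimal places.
\rho(3) = -0.1280

For an MA(q) process with theta_0 = 1, the autocovariance is
  gamma(k) = sigma^2 * sum_{i=0..q-k} theta_i * theta_{i+k},
and rho(k) = gamma(k) / gamma(0). Sigma^2 cancels.
  numerator   = (1)*(-0.179) = -0.179.
  denominator = (1)^2 + (-0.605)^2 + (-0.021)^2 + (-0.179)^2 = 1.398507.
  rho(3) = -0.179 / 1.398507 = -0.1280.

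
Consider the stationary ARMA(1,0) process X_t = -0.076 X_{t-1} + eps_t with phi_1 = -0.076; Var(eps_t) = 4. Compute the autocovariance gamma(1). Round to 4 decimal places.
\gamma(1) = -0.3058

Multiply the model equation by X_{t-k} and take expectations. With theta_0 = psi_0 = 1 and psi_j the MA(infinity) weights, this gives
  gamma(k) - sum_i phi_i gamma(k-i) = c_k,
  c_k = sigma^2 * sum_{j=k..q} theta_j psi_{j-k}   (c_k = 0 for k > q),
using gamma(-m) = gamma(m).
Pure AR (q = 0): c_0 = sigma^2 = 4, c_k = 0 for k >= 1.
Equations for k = 0 and k = 1 (AR order 1):
  gamma(0) = phi_1 gamma(1) + c_0
  gamma(1) = phi_1 gamma(0) + c_1
Substituting the second into the first: gamma(0) (1 - phi_1^2) = c_0 + phi_1 c_1, so
  gamma(0) = c_0 / (1 - phi_1^2) = 4 / (1 - (-0.076)^2) = 4 / 0.994224 = 4.023238.
  gamma(1) = phi_1 gamma(0) = (-0.076)(4.023238) = -0.305766.
Therefore gamma(1) = -0.3058 (to 4 decimal places).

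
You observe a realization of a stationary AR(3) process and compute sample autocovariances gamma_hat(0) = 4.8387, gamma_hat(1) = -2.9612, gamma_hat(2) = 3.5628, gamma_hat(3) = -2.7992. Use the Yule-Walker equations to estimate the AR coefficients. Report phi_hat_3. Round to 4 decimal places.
\hat\phi_{3} = -0.0830

The Yule-Walker equations for an AR(p) process read, in matrix form,
  Gamma_p phi = r_p,   with   (Gamma_p)_{ij} = gamma(|i - j|),
                       (r_p)_i = gamma(i),   i,j = 1..p.
Substitute the sample gammas (Toeplitz matrix and right-hand side of size 3):
  Gamma_p = [[4.8387, -2.9612, 3.5628], [-2.9612, 4.8387, -2.9612], [3.5628, -2.9612, 4.8387]]
  r_p     = [-2.9612, 3.5628, -2.7992]
Written out (R1..R3):
  (R1) 4.8387 phi_1 - 2.9612 phi_2 + 3.5628 phi_3 = -2.9612
  (R2) -2.9612 phi_1 + 4.8387 phi_2 - 2.9612 phi_3 = 3.5628
  (R3) 3.5628 phi_1 - 2.9612 phi_2 + 4.8387 phi_3 = -2.7992
Gaussian elimination:
  R2 <- R2 - (-2.9612/4.8387) R1 = R2 - (-0.611983) R1:  3.026497 phi_2 - 0.780829 phi_3 = 1.750597
  R3 <- R3 - (3.5628/4.8387) R1 = R3 - (0.736313) R1:  -0.780829 phi_2 + 2.215362 phi_3 = -0.618829
  R3 <- R3 - (-0.780829/3.026497) R2 = R3 - (-0.257997) R2:  2.013911 phi_3 = -0.167179
Back-substitution:
  phi_hat_3 = -0.167179 / 2.013911 = -0.083012
  phi_hat_2 = (1.750597 - (-0.780829)(-0.083012)) / 3.026497 = 0.557007
  phi_hat_1 = (-2.9612 - (-2.9612)(0.557007) - (3.5628)(-0.083012)) / 4.8387 = -0.209981
So phi_hat = [-0.2100, 0.5570, -0.0830].
Therefore phi_hat_3 = -0.0830.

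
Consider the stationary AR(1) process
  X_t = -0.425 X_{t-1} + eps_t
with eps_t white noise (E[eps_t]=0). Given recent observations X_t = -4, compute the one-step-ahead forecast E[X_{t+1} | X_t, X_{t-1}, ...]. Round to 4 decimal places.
E[X_{t+1} \mid \mathcal F_t] = 1.7000

For an AR(p) model X_t = c + sum_i phi_i X_{t-i} + eps_t, the
one-step-ahead conditional mean is
  E[X_{t+1} | X_t, ...] = c + sum_i phi_i X_{t+1-i}.
Substitute known values:
  E[X_{t+1} | ...] = (-0.425) * (-4)
                   = 1.7000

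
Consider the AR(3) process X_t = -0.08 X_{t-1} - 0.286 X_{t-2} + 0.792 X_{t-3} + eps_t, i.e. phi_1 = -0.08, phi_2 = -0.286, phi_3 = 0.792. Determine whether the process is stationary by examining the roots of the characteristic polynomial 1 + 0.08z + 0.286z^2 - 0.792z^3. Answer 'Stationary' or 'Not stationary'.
\text{Stationary}

The AR(p) characteristic polynomial is P(z) = 1 + 0.08z + 0.286z^2 - 0.792z^3.
Stationarity requires all roots to lie outside the unit circle, i.e. |z| > 1 for every root.
Degree 3: look for a simple real root z0 first, then factor out (1 - z/z0) and solve the remaining quadratic.
Testing z0 = 1.25: P(1.25) = 1 + (0.08)(1.25) + (0.286)(1.25)^2 + (-0.792)(1.25)^3
  = 1 + (0.1) + (0.446875) + (-1.546875) = 0.  So z_0 = 1.25 is a root, |z_0| = 1.25.
Divide out the factor (1 - 0.8 z) = (1 - z/z0) (since 1/z0 = 0.8):
  P(z) = (1 - 0.8 z)(1 + (0.88) z + (0.99) z^2)
  [check: z-coef 0.88 - (0.8) = 0.08; z^2-coef 0.99 - (0.8)(0.88) = 0.286; z^3-coef -(0.8)(0.99) = -0.792.]
Remaining roots from the quadratic factor 1 + (0.88) z + (0.99) z^2:
  Set 1 + (0.88) z + (0.99) z^2 = 0, i.e. a z^2 + b z + c = 0 with a = 0.99, b = 0.88, c = 1.
  Discriminant D = b^2 - 4ac = (0.88)^2 - 4*(0.99)*1 = 0.7744 - (3.96) = -3.1856.
  D < 0, so the roots are the complex-conjugate pair z = (-b +/- i sqrt(-D)) / (2a) = -0.4444 +/- 0.9014i.
  For a conjugate pair |z|^2 = z * conj(z) = (product of roots) = c/a = 1/(0.99) = 1.010101, so |z| = sqrt(1.010101) = 1.005 for both roots.
Moduli of all roots: 1.2500, 1.0050, 1.0050.
All moduli strictly greater than 1? Yes.
Verdict: Stationary.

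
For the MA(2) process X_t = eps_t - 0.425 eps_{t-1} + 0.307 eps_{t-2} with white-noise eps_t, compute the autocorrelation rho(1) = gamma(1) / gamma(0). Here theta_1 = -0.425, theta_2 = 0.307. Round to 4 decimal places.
\rho(1) = -0.4357

For an MA(q) process with theta_0 = 1, the autocovariance is
  gamma(k) = sigma^2 * sum_{i=0..q-k} theta_i * theta_{i+k},
and rho(k) = gamma(k) / gamma(0). Sigma^2 cancels.
  numerator   = (1)*(-0.425) + (-0.425)*(0.307) = -0.555475.
  denominator = (1)^2 + (-0.425)^2 + (0.307)^2 = 1.274874.
  rho(1) = -0.555475 / 1.274874 = -0.4357.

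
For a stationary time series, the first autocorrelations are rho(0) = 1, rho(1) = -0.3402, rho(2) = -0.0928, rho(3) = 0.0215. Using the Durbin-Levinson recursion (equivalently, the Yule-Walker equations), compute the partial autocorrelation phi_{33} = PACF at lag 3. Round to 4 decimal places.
\phi_{33} = -0.1170

The PACF at lag k is phi_{kk}, the last component of the solution
to the Yule-Walker system G_k phi = r_k where
  (G_k)_{ij} = rho(|i - j|), (r_k)_i = rho(i), i,j = 1..k.
Equivalently, Durbin-Levinson gives phi_{kk} iteratively:
  phi_{11} = rho(1)
  phi_{kk} = [rho(k) - sum_{j=1..k-1} phi_{k-1,j} rho(k-j)]
            / [1 - sum_{j=1..k-1} phi_{k-1,j} rho(j)],
  phi_{k,j} = phi_{k-1,j} - phi_{kk} phi_{k-1,k-j},  j = 1..k-1.
Step k = 1:
  phi_11 = rho(1) = -0.3402.
Step k = 2:
  phi_22 = [rho(2) - phi_11 rho(1)] / [1 - phi_11 rho(1)] = [-0.0928 - (-0.3402)(-0.3402)] / [1 - (-0.3402)(-0.3402)]
         = -0.20853604 / 0.88426396 = -0.23583.
  Update: phi_21 = phi_11 - phi_22 phi_11 = -0.3402 - (-0.23583)(-0.3402) = -0.420429.
Step k = 3:
  phi_33 = [rho(3) - phi_21 rho(2) - phi_22 rho(1)] / [1 - phi_21 rho(1) - phi_22 rho(2)]
    numerator   = 0.0215 - (-0.420429)(-0.0928) - (-0.23583)(-0.3402) = -0.09774524
    denominator = 1 - (-0.420429)(-0.3402) - (-0.23583)(-0.0928) = 0.83508489
  phi_33 = -0.09774524 / 0.83508489 = -0.117.
Therefore phi_{33} = -0.1170.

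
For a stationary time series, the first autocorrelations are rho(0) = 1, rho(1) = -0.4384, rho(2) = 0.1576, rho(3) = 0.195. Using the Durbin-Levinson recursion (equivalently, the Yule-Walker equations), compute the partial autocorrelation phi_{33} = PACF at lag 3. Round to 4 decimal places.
\phi_{33} = 0.3079

The PACF at lag k is phi_{kk}, the last component of the solution
to the Yule-Walker system G_k phi = r_k where
  (G_k)_{ij} = rho(|i - j|), (r_k)_i = rho(i), i,j = 1..k.
Equivalently, Durbin-Levinson gives phi_{kk} iteratively:
  phi_{11} = rho(1)
  phi_{kk} = [rho(k) - sum_{j=1..k-1} phi_{k-1,j} rho(k-j)]
            / [1 - sum_{j=1..k-1} phi_{k-1,j} rho(j)],
  phi_{k,j} = phi_{k-1,j} - phi_{kk} phi_{k-1,k-j},  j = 1..k-1.
Step k = 1:
  phi_11 = rho(1) = -0.4384.
Step k = 2:
  phi_22 = [rho(2) - phi_11 rho(1)] / [1 - phi_11 rho(1)] = [0.1576 - (-0.4384)(-0.4384)] / [1 - (-0.4384)(-0.4384)]
         = -0.03459456 / 0.80780544 = -0.042825.
  Update: phi_21 = phi_11 - phi_22 phi_11 = -0.4384 - (-0.042825)(-0.4384) = -0.457175.
Step k = 3:
  phi_33 = [rho(3) - phi_21 rho(2) - phi_22 rho(1)] / [1 - phi_21 rho(1) - phi_22 rho(2)]
    numerator   = 0.195 - (-0.457175)(0.1576) - (-0.042825)(-0.4384) = 0.24827608
    denominator = 1 - (-0.457175)(-0.4384) - (-0.042825)(0.1576) = 0.80632392
  phi_33 = 0.24827608 / 0.80632392 = 0.3079.
Therefore phi_{33} = 0.3079.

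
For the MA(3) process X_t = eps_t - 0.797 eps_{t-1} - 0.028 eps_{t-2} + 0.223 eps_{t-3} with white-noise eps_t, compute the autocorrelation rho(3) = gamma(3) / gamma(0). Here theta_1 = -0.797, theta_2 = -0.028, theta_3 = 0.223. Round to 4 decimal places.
\rho(3) = 0.1323

For an MA(q) process with theta_0 = 1, the autocovariance is
  gamma(k) = sigma^2 * sum_{i=0..q-k} theta_i * theta_{i+k},
and rho(k) = gamma(k) / gamma(0). Sigma^2 cancels.
  numerator   = (1)*(0.223) = 0.223.
  denominator = (1)^2 + (-0.797)^2 + (-0.028)^2 + (0.223)^2 = 1.685722.
  rho(3) = 0.223 / 1.685722 = 0.1323.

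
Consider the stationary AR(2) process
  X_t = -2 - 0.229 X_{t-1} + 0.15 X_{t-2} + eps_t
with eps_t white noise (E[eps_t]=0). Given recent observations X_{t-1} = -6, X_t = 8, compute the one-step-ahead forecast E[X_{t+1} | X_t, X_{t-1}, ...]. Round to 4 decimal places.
E[X_{t+1} \mid \mathcal F_t] = -4.7320

For an AR(p) model X_t = c + sum_i phi_i X_{t-i} + eps_t, the
one-step-ahead conditional mean is
  E[X_{t+1} | X_t, ...] = c + sum_i phi_i X_{t+1-i}.
Substitute known values:
  E[X_{t+1} | ...] = -2 + (-0.229) * (8) + (0.15) * (-6)
                   = -4.7320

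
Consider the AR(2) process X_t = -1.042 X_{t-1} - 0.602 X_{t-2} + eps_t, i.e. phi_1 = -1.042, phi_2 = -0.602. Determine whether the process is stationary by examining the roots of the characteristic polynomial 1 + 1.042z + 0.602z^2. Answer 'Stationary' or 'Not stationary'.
\text{Stationary}

The AR(p) characteristic polynomial is P(z) = 1 + 1.042z + 0.602z^2.
Stationarity requires all roots to lie outside the unit circle, i.e. |z| > 1 for every root.
Set 1 + (1.042) z + (0.602) z^2 = 0, i.e. a z^2 + b z + c = 0 with a = 0.602, b = 1.042, c = 1.
Discriminant D = b^2 - 4ac = (1.042)^2 - 4*(0.602)*1 = 1.085764 - (2.408) = -1.322236.
D < 0, so the roots are the complex-conjugate pair z = (-b +/- i sqrt(-D)) / (2a) = -0.8654 +/- 0.9551i.
For a conjugate pair |z|^2 = z * conj(z) = (product of roots) = c/a = 1/(0.602) = 1.66113, so |z| = sqrt(1.66113) = 1.2888 for both roots.
Moduli of all roots: 1.2888, 1.2888.
All moduli strictly greater than 1? Yes.
Verdict: Stationary.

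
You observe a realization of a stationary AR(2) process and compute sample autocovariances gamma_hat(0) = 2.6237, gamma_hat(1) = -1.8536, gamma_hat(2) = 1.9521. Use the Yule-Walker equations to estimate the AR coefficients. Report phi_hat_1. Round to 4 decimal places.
\hat\phi_{1} = -0.3610

The Yule-Walker equations for an AR(p) process read, in matrix form,
  Gamma_p phi = r_p,   with   (Gamma_p)_{ij} = gamma(|i - j|),
                       (r_p)_i = gamma(i),   i,j = 1..p.
Substitute the sample gammas (Toeplitz matrix and right-hand side of size 2):
  Gamma_p = [[2.6237, -1.8536], [-1.8536, 2.6237]]
  r_p     = [-1.8536, 1.9521]
Written out:
  2.6237 phi_1 - 1.8536 phi_2 = -1.8536
  -1.8536 phi_1 + 2.6237 phi_2 = 1.9521
Solve by Cramer's rule:
  det = gamma(0)^2 - gamma(1)^2 = (2.6237)^2 - (-1.8536)^2 = 6.88380169 - 3.43583296 = 3.44796873
  phi_hat_1 = [gamma(1) gamma(0) - gamma(1) gamma(2)] / det = [(-1.8536)(2.6237) - (-1.8536)(1.9521)] / 3.44796873 = -1.24487776 / 3.44796873 = -0.361
  phi_hat_2 = [gamma(0) gamma(2) - gamma(1)^2] / det = [(2.6237)(1.9521) - (-1.8536)^2] / 3.44796873 = 1.68589181 / 3.44796873 = 0.489
So phi_hat = [-0.3610, 0.4890].
Therefore phi_hat_1 = -0.3610.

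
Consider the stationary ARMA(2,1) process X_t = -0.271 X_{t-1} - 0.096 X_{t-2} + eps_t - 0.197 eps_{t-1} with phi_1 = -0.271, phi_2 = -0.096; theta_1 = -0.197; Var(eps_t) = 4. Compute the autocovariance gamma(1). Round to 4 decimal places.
\gamma(1) = -1.9271

Multiply the model equation by X_{t-k} and take expectations. With theta_0 = psi_0 = 1 and psi_j the MA(infinity) weights, this gives
  gamma(k) - sum_i phi_i gamma(k-i) = c_k,
  c_k = sigma^2 * sum_{j=k..q} theta_j psi_{j-k}   (c_k = 0 for k > q),
using gamma(-m) = gamma(m).
psi-weights needed (psi_j = theta_j + sum_i phi_i psi_{j-i}):
  psi_1 = theta_1 + phi_1 = -0.197 + (-0.271) = -0.468
Right-hand sides:
  c_0 = sigma^2 (1 + theta_1 psi_1) = 4 * (1 + (-0.197)(-0.468)) = 4 * 1.092196 = 4.368784
  c_1 = sigma^2 theta_1 = 4 * (-0.197) = -0.788
  c_2 = 0
Equations for k = 0, 1, 2 (AR order 2, c_2 = 0):
  (E0) gamma(0) = phi_1 gamma(1) + phi_2 gamma(2) + c_0
  (E1) gamma(1) = phi_1 gamma(0) + phi_2 gamma(1) + c_1
  (E2) gamma(2) = phi_1 gamma(1) + phi_2 gamma(0)
From (E1): gamma(1) = A gamma(0) + B with
  A = phi_1 / (1 - phi_2) = -0.271 / 1.096 = -0.247263,   B = c_1 / (1 - phi_2) = -0.788 / 1.096 = -0.718978.
Insert (E2) into (E0): gamma(0) (1 - phi_2^2) = phi_1 (1 + phi_2) gamma(1) + c_0.
  phi_1 (1 + phi_2) = (-0.271)(0.904) = -0.244984,   1 - phi_2^2 = 0.990784.
Replace gamma(1) by A gamma(0) + B and collect gamma(0):
  gamma(0) [0.990784 - (-0.244984)(-0.247263)] = (-0.244984)(-0.718978) + 4.368784
  gamma(0) * 0.930209 = 4.544922
  gamma(0) = 4.544922 / 0.930209 = 4.885917.
  gamma(1) = A gamma(0) + B = (-0.247263)(4.885917) + (-0.718978) = -1.927084.
Therefore gamma(1) = -1.9271 (to 4 decimal places).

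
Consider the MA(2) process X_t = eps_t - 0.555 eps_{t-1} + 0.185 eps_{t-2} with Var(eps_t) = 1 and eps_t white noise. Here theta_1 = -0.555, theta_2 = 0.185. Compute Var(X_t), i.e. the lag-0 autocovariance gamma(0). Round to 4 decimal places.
\gamma(0) = 1.3423

For an MA(q) process X_t = eps_t + sum_i theta_i eps_{t-i} with
Var(eps_t) = sigma^2, the variance is
  gamma(0) = sigma^2 * (1 + sum_i theta_i^2).
  sum_i theta_i^2 = (-0.555)^2 + (0.185)^2 = 0.308025 + 0.034225 = 0.34225.
  gamma(0) = 1 * (1 + 0.34225) = 1 * 1.34225 = 1.34225, which rounds to 1.3423.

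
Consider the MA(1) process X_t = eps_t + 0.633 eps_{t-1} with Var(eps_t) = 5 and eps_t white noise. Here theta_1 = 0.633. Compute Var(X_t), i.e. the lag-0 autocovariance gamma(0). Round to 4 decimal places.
\gamma(0) = 7.0034

For an MA(q) process X_t = eps_t + sum_i theta_i eps_{t-i} with
Var(eps_t) = sigma^2, the variance is
  gamma(0) = sigma^2 * (1 + sum_i theta_i^2).
  sum_i theta_i^2 = (0.633)^2 = 0.400689.
  gamma(0) = 5 * (1 + 0.400689) = 5 * 1.400689 = 7.003445, which rounds to 7.0034.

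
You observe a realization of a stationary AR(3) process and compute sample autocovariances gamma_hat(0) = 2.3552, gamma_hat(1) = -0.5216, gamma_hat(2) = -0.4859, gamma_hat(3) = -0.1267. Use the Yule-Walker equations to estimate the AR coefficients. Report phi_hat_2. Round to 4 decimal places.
\hat\phi_{2} = -0.3230

The Yule-Walker equations for an AR(p) process read, in matrix form,
  Gamma_p phi = r_p,   with   (Gamma_p)_{ij} = gamma(|i - j|),
                       (r_p)_i = gamma(i),   i,j = 1..p.
Substitute the sample gammas (Toeplitz matrix and right-hand side of size 3):
  Gamma_p = [[2.3552, -0.5216, -0.4859], [-0.5216, 2.3552, -0.5216], [-0.4859, -0.5216, 2.3552]]
  r_p     = [-0.5216, -0.4859, -0.1267]
Written out (R1..R3):
  (R1) 2.3552 phi_1 - 0.5216 phi_2 - 0.4859 phi_3 = -0.5216
  (R2) -0.5216 phi_1 + 2.3552 phi_2 - 0.5216 phi_3 = -0.4859
  (R3) -0.4859 phi_1 - 0.5216 phi_2 + 2.3552 phi_3 = -0.1267
Gaussian elimination:
  R2 <- R2 - (-0.5216/2.3552) R1 = R2 - (-0.221467) R1:  2.239683 phi_2 - 0.629211 phi_3 = -0.601417
  R3 <- R3 - (-0.4859/2.3552) R1 = R3 - (-0.206309) R1:  -0.629211 phi_2 + 2.254954 phi_3 = -0.234311
  R3 <- R3 - (-0.629211/2.239683) R2 = R3 - (-0.280938) R2:  2.078185 phi_3 = -0.403272
Back-substitution:
  phi_hat_3 = -0.403272 / 2.078185 = -0.19405
  phi_hat_2 = (-0.601417 - (-0.629211)(-0.19405)) / 2.239683 = -0.323044
  phi_hat_1 = (-0.5216 - (-0.5216)(-0.323044) - (-0.4859)(-0.19405)) / 2.3552 = -0.333045
So phi_hat = [-0.3330, -0.3230, -0.1940].
Therefore phi_hat_2 = -0.3230.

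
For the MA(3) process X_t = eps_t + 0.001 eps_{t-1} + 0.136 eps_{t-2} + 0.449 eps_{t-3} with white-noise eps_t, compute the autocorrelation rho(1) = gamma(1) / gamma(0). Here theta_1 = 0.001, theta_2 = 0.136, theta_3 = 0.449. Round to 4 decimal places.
\rho(1) = 0.0510

For an MA(q) process with theta_0 = 1, the autocovariance is
  gamma(k) = sigma^2 * sum_{i=0..q-k} theta_i * theta_{i+k},
and rho(k) = gamma(k) / gamma(0). Sigma^2 cancels.
  numerator   = (1)*(0.001) + (0.001)*(0.136) + (0.136)*(0.449) = 0.0622.
  denominator = (1)^2 + (0.001)^2 + (0.136)^2 + (0.449)^2 = 1.220098.
  rho(1) = 0.0622 / 1.220098 = 0.0510.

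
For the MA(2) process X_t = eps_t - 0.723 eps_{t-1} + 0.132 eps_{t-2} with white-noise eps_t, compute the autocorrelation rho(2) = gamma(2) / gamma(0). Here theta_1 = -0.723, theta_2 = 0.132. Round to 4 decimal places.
\rho(2) = 0.0857

For an MA(q) process with theta_0 = 1, the autocovariance is
  gamma(k) = sigma^2 * sum_{i=0..q-k} theta_i * theta_{i+k},
and rho(k) = gamma(k) / gamma(0). Sigma^2 cancels.
  numerator   = (1)*(0.132) = 0.132.
  denominator = (1)^2 + (-0.723)^2 + (0.132)^2 = 1.540153.
  rho(2) = 0.132 / 1.540153 = 0.0857.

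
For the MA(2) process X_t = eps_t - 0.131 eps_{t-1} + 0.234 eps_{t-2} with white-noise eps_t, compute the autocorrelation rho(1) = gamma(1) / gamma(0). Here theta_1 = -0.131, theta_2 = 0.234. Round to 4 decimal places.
\rho(1) = -0.1508

For an MA(q) process with theta_0 = 1, the autocovariance is
  gamma(k) = sigma^2 * sum_{i=0..q-k} theta_i * theta_{i+k},
and rho(k) = gamma(k) / gamma(0). Sigma^2 cancels.
  numerator   = (1)*(-0.131) + (-0.131)*(0.234) = -0.161654.
  denominator = (1)^2 + (-0.131)^2 + (0.234)^2 = 1.071917.
  rho(1) = -0.161654 / 1.071917 = -0.1508.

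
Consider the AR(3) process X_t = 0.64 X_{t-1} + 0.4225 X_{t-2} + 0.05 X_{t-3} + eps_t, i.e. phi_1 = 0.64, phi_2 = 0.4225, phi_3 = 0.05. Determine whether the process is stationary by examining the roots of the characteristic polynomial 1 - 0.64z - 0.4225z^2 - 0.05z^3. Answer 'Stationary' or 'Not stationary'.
\text{Not stationary}

The AR(p) characteristic polynomial is P(z) = 1 - 0.64z - 0.4225z^2 - 0.05z^3.
Stationarity requires all roots to lie outside the unit circle, i.e. |z| > 1 for every root.
Degree 3: look for a simple real root z0 first, then factor out (1 - z/z0) and solve the remaining quadratic.
Testing z0 = -4: P(-4) = 1 + (-0.64)(-4) + (-0.4225)(-4)^2 + (-0.05)(-4)^3
  = 1 + (2.56) + (-6.76) + (3.2) = 0.  So z_0 = -4 is a root, |z_0| = 4.
Divide out the factor (1 + 0.25 z) = (1 - z/z0) (since 1/z0 = -0.25):
  P(z) = (1 + 0.25 z)(1 + (-0.89) z + (-0.2) z^2)
  [check: z-coef -0.89 - (-0.25) = -0.64; z^2-coef -0.2 - (-0.25)(-0.89) = -0.4225; z^3-coef -(-0.25)(-0.2) = -0.05.]
Remaining roots from the quadratic factor 1 + (-0.89) z + (-0.2) z^2:
  Set 1 + (-0.89) z + (-0.2) z^2 = 0, i.e. a z^2 + b z + c = 0 with a = -0.2, b = -0.89, c = 1.
  Discriminant D = b^2 - 4ac = (-0.89)^2 - 4*(-0.2)*1 = 0.7921 - (-0.8) = 1.5921.
  D >= 0, so the roots are real: z = (-b +/- sqrt(D)) / (2a) = (0.89 +/- 1.261784) / (-0.4).
    z_1 = (0.89 + 1.261784) / (-0.4) = -5.3795,   |z_1| = 5.3795.
    z_2 = (0.89 - 1.261784) / (-0.4) = 0.9295,   |z_2| = 0.9295.
Moduli of all roots: 4.0000, 5.3795, 0.9295.
All moduli strictly greater than 1? No.
Verdict: Not stationary.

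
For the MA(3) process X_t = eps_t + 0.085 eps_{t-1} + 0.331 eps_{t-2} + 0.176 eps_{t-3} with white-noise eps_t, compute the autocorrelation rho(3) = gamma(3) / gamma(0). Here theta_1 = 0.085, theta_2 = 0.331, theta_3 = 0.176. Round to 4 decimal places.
\rho(3) = 0.1533

For an MA(q) process with theta_0 = 1, the autocovariance is
  gamma(k) = sigma^2 * sum_{i=0..q-k} theta_i * theta_{i+k},
and rho(k) = gamma(k) / gamma(0). Sigma^2 cancels.
  numerator   = (1)*(0.176) = 0.176.
  denominator = (1)^2 + (0.085)^2 + (0.331)^2 + (0.176)^2 = 1.147762.
  rho(3) = 0.176 / 1.147762 = 0.1533.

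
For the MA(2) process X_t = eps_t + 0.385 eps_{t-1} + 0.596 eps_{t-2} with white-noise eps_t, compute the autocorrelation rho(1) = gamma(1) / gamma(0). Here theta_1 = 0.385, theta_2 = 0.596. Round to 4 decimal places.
\rho(1) = 0.4087

For an MA(q) process with theta_0 = 1, the autocovariance is
  gamma(k) = sigma^2 * sum_{i=0..q-k} theta_i * theta_{i+k},
and rho(k) = gamma(k) / gamma(0). Sigma^2 cancels.
  numerator   = (1)*(0.385) + (0.385)*(0.596) = 0.61446.
  denominator = (1)^2 + (0.385)^2 + (0.596)^2 = 1.503441.
  rho(1) = 0.61446 / 1.503441 = 0.4087.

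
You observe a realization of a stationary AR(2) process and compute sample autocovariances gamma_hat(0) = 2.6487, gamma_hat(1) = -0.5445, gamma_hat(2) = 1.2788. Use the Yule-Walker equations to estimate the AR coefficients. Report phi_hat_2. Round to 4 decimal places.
\hat\phi_{2} = 0.4600

The Yule-Walker equations for an AR(p) process read, in matrix form,
  Gamma_p phi = r_p,   with   (Gamma_p)_{ij} = gamma(|i - j|),
                       (r_p)_i = gamma(i),   i,j = 1..p.
Substitute the sample gammas (Toeplitz matrix and right-hand side of size 2):
  Gamma_p = [[2.6487, -0.5445], [-0.5445, 2.6487]]
  r_p     = [-0.5445, 1.2788]
Written out:
  2.6487 phi_1 - 0.5445 phi_2 = -0.5445
  -0.5445 phi_1 + 2.6487 phi_2 = 1.2788
Solve by Cramer's rule:
  det = gamma(0)^2 - gamma(1)^2 = (2.6487)^2 - (-0.5445)^2 = 7.01561169 - 0.29648025 = 6.71913144
  phi_hat_1 = [gamma(1) gamma(0) - gamma(1) gamma(2)] / det = [(-0.5445)(2.6487) - (-0.5445)(1.2788)] / 6.71913144 = -0.74591055 / 6.71913144 = -0.111
  phi_hat_2 = [gamma(0) gamma(2) - gamma(1)^2] / det = [(2.6487)(1.2788) - (-0.5445)^2] / 6.71913144 = 3.09067731 / 6.71913144 = 0.46
So phi_hat = [-0.1110, 0.4600].
Therefore phi_hat_2 = 0.4600.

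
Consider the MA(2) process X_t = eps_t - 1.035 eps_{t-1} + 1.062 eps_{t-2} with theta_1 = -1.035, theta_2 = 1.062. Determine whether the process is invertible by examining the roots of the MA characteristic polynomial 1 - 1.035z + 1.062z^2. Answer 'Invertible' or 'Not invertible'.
\text{Not invertible}

The MA(q) characteristic polynomial is P(z) = 1 - 1.035z + 1.062z^2.
Invertibility requires all roots to lie outside the unit circle, i.e. |z| > 1 for every root.
Set 1 + (-1.035) z + (1.062) z^2 = 0, i.e. a z^2 + b z + c = 0 with a = 1.062, b = -1.035, c = 1.
Discriminant D = b^2 - 4ac = (-1.035)^2 - 4*(1.062)*1 = 1.071225 - (4.248) = -3.176775.
D < 0, so the roots are the complex-conjugate pair z = (-b +/- i sqrt(-D)) / (2a) = 0.4873 +/- 0.8391i.
For a conjugate pair |z|^2 = z * conj(z) = (product of roots) = c/a = 1/(1.062) = 0.94162, so |z| = sqrt(0.94162) = 0.9704 for both roots.
Moduli of all roots: 0.9704, 0.9704.
All moduli strictly greater than 1? No.
Verdict: Not invertible.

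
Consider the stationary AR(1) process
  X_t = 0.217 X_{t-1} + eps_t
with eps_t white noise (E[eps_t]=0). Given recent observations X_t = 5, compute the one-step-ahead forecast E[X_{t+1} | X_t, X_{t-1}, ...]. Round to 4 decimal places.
E[X_{t+1} \mid \mathcal F_t] = 1.0850

For an AR(p) model X_t = c + sum_i phi_i X_{t-i} + eps_t, the
one-step-ahead conditional mean is
  E[X_{t+1} | X_t, ...] = c + sum_i phi_i X_{t+1-i}.
Substitute known values:
  E[X_{t+1} | ...] = (0.217) * (5)
                   = 1.0850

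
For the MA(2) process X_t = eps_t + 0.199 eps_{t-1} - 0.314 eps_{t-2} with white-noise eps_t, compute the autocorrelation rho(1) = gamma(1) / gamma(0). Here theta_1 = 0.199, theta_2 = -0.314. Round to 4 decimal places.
\rho(1) = 0.1199

For an MA(q) process with theta_0 = 1, the autocovariance is
  gamma(k) = sigma^2 * sum_{i=0..q-k} theta_i * theta_{i+k},
and rho(k) = gamma(k) / gamma(0). Sigma^2 cancels.
  numerator   = (1)*(0.199) + (0.199)*(-0.314) = 0.136514.
  denominator = (1)^2 + (0.199)^2 + (-0.314)^2 = 1.138197.
  rho(1) = 0.136514 / 1.138197 = 0.1199.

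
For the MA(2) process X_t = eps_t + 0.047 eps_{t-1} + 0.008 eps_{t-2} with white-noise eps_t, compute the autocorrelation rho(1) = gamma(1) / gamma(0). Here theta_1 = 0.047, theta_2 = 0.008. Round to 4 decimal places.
\rho(1) = 0.0473

For an MA(q) process with theta_0 = 1, the autocovariance is
  gamma(k) = sigma^2 * sum_{i=0..q-k} theta_i * theta_{i+k},
and rho(k) = gamma(k) / gamma(0). Sigma^2 cancels.
  numerator   = (1)*(0.047) + (0.047)*(0.008) = 0.047376.
  denominator = (1)^2 + (0.047)^2 + (0.008)^2 = 1.002273.
  rho(1) = 0.047376 / 1.002273 = 0.0473.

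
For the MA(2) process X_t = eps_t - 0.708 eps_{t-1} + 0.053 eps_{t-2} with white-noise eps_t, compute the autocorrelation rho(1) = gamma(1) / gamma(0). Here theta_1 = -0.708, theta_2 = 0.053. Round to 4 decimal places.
\rho(1) = -0.4957

For an MA(q) process with theta_0 = 1, the autocovariance is
  gamma(k) = sigma^2 * sum_{i=0..q-k} theta_i * theta_{i+k},
and rho(k) = gamma(k) / gamma(0). Sigma^2 cancels.
  numerator   = (1)*(-0.708) + (-0.708)*(0.053) = -0.745524.
  denominator = (1)^2 + (-0.708)^2 + (0.053)^2 = 1.504073.
  rho(1) = -0.745524 / 1.504073 = -0.4957.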